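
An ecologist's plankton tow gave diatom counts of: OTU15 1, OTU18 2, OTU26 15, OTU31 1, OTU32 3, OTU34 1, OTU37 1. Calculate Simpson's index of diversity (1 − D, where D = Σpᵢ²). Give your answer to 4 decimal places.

Total N = 1+2+15+1+3+1+1 = 24, so the proportions are 0.041667, 0.083333, 0.625, 0.041667, 0.125, 0.041667, 0.041667 (working shown to 6 dp, full precision carried).
D = 0.041667² + 0.083333² + 0.625² + 0.041667² + 0.125² + 0.041667² + 0.041667² = 0.001736 + 0.006944 + 0.390625 + 0.001736 + 0.015625 + 0.001736 + 0.001736 = 0.420139.
So 1 − D = 0.579861, i.e. 0.5799 to 4 decimal places.

0.5799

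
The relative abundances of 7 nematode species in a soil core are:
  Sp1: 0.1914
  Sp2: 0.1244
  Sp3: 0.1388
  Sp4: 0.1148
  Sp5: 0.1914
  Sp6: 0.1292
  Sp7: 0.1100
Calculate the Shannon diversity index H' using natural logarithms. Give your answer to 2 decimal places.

1.92

Each pᵢ ln pᵢ term (working shown to 4 dp, full precision carried): 0.1914×(-1.6534)=-0.3165, 0.1244×(-2.0843)=-0.2593, 0.1388×(-1.9747)=-0.2741, 0.1148×(-2.1646)=-0.2485, 0.1914×(-1.6534)=-0.3165, 0.1292×(-2.0464)=-0.2644, 0.11×(-2.2073)=-0.2428.
Sum = -1.9220, so H' = 1.92.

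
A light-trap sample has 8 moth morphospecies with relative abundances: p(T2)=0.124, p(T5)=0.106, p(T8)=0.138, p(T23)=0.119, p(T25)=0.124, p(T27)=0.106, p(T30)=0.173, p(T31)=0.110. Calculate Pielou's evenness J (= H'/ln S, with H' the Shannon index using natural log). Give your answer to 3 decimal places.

H' = −Σ pᵢ ln pᵢ = −((-0.25885) + (-0.23790) + (-0.27331) + (-0.25331) + (-0.25885) + (-0.23790) + (-0.30352) + (-0.24280)) = 2.06643 (working shown to 5 dp, full precision carried).
With S = 8 species, ln S = 2.07944, so J = 2.06643/2.07944 = 0.99374, i.e. 0.994 to 3 decimal places.

0.994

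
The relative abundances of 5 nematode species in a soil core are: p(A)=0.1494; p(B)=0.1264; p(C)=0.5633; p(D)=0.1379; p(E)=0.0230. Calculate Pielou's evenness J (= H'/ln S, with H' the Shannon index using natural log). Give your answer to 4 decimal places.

0.7635

H' = −Σ pᵢ ln pᵢ = −((-0.284029) + (-0.261434) + (-0.323302) + (-0.273211) + (-0.086762)) = 1.228737 (working shown to 6 dp, full precision carried).
With S = 5 species, ln S = 1.609438, so J = 1.228737/1.609438 = 0.763457, i.e. 0.7635 to 4 decimal places.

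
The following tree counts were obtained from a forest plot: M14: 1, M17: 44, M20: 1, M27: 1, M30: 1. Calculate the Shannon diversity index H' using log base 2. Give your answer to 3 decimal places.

Total N = 1+44+1+1+1 = 48, so the proportions are 0.02083, 0.91667, 0.02083, 0.02083, 0.02083 (working shown to 5 dp, full precision carried).
Each pᵢ log₂ pᵢ term: 0.02083×(-5.58496)=-0.11635, 0.91667×(-0.12553)=-0.11507, 0.02083×(-5.58496)=-0.11635, 0.02083×(-5.58496)=-0.11635, 0.02083×(-5.58496)=-0.11635.
Sum = -0.58048, so H' = 0.580.

0.580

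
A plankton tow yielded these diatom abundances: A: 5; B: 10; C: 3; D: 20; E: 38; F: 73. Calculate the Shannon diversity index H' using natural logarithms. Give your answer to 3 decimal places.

Total N = 5+10+3+20+38+73 = 149, so the proportions are 0.03356, 0.06711, 0.02013, 0.13423, 0.25503, 0.48993 (working shown to 5 dp, full precision carried).
Each pᵢ ln pᵢ term: 0.03356×(-3.39451)=-0.11391, 0.06711×(-2.70136)=-0.18130, 0.02013×(-3.90533)=-0.07863, 0.13423×(-2.00821)=-0.26956, 0.25503×(-1.36636)=-0.34847, 0.48993×(-0.71349)=-0.34956.
Sum = -1.34143, so H' = 1.341.

1.341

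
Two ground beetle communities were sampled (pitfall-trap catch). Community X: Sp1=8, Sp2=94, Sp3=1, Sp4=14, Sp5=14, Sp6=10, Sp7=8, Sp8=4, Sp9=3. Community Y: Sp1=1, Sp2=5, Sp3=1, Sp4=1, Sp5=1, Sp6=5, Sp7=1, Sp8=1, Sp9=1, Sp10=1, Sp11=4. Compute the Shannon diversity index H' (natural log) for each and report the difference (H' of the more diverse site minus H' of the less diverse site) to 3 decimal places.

0.686

Community X: N=156, proportions 0.051282, 0.602564, 0.00641, 0.089744, 0.089744, 0.064103, 0.051282, 0.025641, 0.019231, giving H' = 1.421002 (working shown to 6 dp, full precision carried).
Community Y: N=22, proportions 0.045455, 0.227273, 0.045455, 0.045455, 0.045455, 0.227273, 0.045455, 0.045455, 0.045455, 0.045455, 0.181818, giving H' = 2.107426.
Difference = |1.421002 − 2.107426| = 0.686424, i.e. 0.686 to 3 decimal places.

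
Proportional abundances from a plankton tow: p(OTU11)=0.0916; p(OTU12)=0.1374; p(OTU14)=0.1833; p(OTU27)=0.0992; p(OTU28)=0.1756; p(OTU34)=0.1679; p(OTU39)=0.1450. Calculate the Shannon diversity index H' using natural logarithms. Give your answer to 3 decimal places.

1.917

Each pᵢ ln pᵢ term (working shown to 5 dp, full precision carried): 0.0916×(-2.39032)=-0.21895, 0.1374×(-1.98486)=-0.27272, 0.1833×(-1.69663)=-0.31099, 0.0992×(-2.31062)=-0.22921, 0.1756×(-1.73955)=-0.30546, 0.1679×(-1.78439)=-0.29960, 0.145×(-1.93102)=-0.28000.
Sum = -1.91694, so H' = 1.917.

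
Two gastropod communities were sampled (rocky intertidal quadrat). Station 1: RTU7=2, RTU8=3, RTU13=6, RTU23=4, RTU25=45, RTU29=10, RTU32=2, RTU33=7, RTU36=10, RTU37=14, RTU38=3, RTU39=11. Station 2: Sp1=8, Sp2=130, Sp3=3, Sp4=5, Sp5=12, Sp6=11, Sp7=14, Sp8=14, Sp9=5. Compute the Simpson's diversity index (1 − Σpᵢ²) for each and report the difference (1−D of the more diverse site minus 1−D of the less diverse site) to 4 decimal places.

Station 1: N=117, proportions 0.017094, 0.025641, 0.051282, 0.034188, 0.384615, 0.08547, 0.017094, 0.059829, 0.08547, 0.119658, 0.025641, 0.094017, giving 1−D = 0.805026 (working shown to 6 dp, full precision carried).
Station 2: N=202, proportions 0.039604, 0.643564, 0.014851, 0.024752, 0.059406, 0.054455, 0.069307, 0.069307, 0.024752, giving 1−D = 0.566709.
Difference = |0.805026 − 0.566709| = 0.238317, i.e. 0.2383 to 4 decimal places.

0.2383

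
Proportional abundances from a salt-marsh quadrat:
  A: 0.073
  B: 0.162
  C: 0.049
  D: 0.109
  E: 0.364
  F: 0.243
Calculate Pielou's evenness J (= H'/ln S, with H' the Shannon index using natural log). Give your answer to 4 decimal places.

0.8857

H' = −Σ pᵢ ln pᵢ = −((-0.191063) + (-0.294866) + (-0.147781) + (-0.241588) + (-0.367859) + (-0.343771)) = 1.586927 (working shown to 6 dp, full precision carried).
With S = 6 species, ln S = 1.791759, so J = 1.586927/1.791759 = 0.885681, i.e. 0.8857 to 4 decimal places.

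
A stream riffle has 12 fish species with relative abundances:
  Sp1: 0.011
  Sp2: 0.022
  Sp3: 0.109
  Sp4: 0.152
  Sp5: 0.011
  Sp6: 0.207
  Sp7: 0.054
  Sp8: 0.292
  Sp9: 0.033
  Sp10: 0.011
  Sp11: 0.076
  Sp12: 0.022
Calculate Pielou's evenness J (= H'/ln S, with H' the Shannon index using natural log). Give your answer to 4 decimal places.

0.8033

H' = −Σ pᵢ ln pᵢ = −((-0.049608) + (-0.083968) + (-0.241588) + (-0.286349) + (-0.049608) + (-0.326033) + (-0.157614) + (-0.359452) + (-0.112571) + (-0.049608) + (-0.195854) + (-0.083968)) = 1.996222 (working shown to 6 dp, full precision carried).
With S = 12 species, ln S = 2.484907, so J = 1.996222/2.484907 = 0.803339, i.e. 0.8033 to 4 decimal places.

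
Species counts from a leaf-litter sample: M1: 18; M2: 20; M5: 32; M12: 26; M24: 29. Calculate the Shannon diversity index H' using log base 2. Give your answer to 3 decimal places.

2.289

Total N = 18+20+32+26+29 = 125, so the proportions are 0.144, 0.16, 0.256, 0.208, 0.232 (working shown to 5 dp, full precision carried).
Each pᵢ log₂ pᵢ term: 0.144×(-2.79586)=-0.40260, 0.16×(-2.64386)=-0.42302, 0.256×(-1.96578)=-0.50324, 0.208×(-2.26534)=-0.47119, 0.232×(-2.10780)=-0.48901.
Sum = -2.28906, so H' = 2.289.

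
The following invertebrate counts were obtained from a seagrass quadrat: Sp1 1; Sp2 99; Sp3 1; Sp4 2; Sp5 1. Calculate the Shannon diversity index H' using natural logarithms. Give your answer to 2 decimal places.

0.26

Total N = 1+99+1+2+1 = 104, so the proportions are 0.0096, 0.9519, 0.0096, 0.0192, 0.0096 (working shown to 4 dp, full precision carried).
Each pᵢ ln pᵢ term: 0.0096×(-4.6444)=-0.0447, 0.9519×(-0.0493)=-0.0469, 0.0096×(-4.6444)=-0.0447, 0.0192×(-3.9512)=-0.0760, 0.0096×(-4.6444)=-0.0447.
Sum = -0.2569, so H' = 0.26.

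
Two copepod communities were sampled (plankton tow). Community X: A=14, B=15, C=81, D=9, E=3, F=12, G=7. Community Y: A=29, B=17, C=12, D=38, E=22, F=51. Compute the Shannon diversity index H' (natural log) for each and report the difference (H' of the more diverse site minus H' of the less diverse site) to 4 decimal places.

0.2814

Community X: N=141, proportions 0.099291, 0.106383, 0.574468, 0.06383, 0.021277, 0.085106, 0.049645, giving H' = 1.402455 (working shown to 6 dp, full precision carried).
Community Y: N=169, proportions 0.171598, 0.100592, 0.071006, 0.224852, 0.130178, 0.301775, giving H' = 1.683808.
Difference = |1.402455 − 1.683808| = 0.281353, i.e. 0.2814 to 4 decimal places.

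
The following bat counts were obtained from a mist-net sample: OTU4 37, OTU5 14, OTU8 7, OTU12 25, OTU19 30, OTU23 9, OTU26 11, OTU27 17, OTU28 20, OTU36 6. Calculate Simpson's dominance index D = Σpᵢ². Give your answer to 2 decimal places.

Total N = 37+14+7+25+30+9+11+17+20+6 = 176, so the proportions are 0.2102, 0.0795, 0.0398, 0.142, 0.1705, 0.0511, 0.0625, 0.0966, 0.1136, 0.0341 (working shown to 4 dp, full precision carried).
D = 0.2102² + 0.0795² + 0.0398² + 0.142² + 0.1705² + 0.0511² + 0.0625² + 0.0966² + 0.1136² + 0.0341² = 0.0442 + 0.0063 + 0.0016 + 0.0202 + 0.0291 + 0.0026 + 0.0039 + 0.0093 + 0.0129 + 0.0012 = 0.1313.
To 2 decimal places, D = 0.13.

0.13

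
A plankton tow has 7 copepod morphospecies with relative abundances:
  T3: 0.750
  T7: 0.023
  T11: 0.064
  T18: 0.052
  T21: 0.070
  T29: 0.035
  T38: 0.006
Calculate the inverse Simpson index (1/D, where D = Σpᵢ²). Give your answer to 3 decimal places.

D = 0.75² + 0.023² + 0.064² + 0.052² + 0.07² + 0.035² + 0.006² = 0.562500 + 0.000529 + 0.004096 + 0.002704 + 0.004900 + 0.001225 + 0.000036 = 0.575990 (working shown to 6 dp, full precision carried).
So 1/D = 1.73614, i.e. 1.736 to 3 decimal places.

1.736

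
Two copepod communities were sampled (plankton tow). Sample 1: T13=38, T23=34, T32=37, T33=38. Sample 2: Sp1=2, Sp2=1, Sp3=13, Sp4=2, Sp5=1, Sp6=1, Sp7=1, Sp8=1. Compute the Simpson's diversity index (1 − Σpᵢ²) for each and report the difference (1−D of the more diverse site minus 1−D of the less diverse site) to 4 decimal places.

0.1255

Sample 1: N=147, proportions 0.258503, 0.231293, 0.251701, 0.258503, giving 1−D = 0.749503 (working shown to 6 dp, full precision carried).
Sample 2: N=22, proportions 0.090909, 0.045455, 0.590909, 0.090909, 0.045455, 0.045455, 0.045455, 0.045455, giving 1−D = 0.623967.
Difference = |0.749503 − 0.623967| = 0.125536, i.e. 0.1255 to 4 decimal places.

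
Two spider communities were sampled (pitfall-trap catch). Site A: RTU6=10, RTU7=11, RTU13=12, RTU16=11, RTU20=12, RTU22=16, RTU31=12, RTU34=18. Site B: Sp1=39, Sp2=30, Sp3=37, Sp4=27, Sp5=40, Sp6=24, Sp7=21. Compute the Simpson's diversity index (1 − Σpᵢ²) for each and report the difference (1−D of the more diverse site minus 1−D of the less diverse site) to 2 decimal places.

Site A: N=102, proportions 0.09803922, 0.10784314, 0.11764706, 0.10784314, 0.11764706, 0.15686275, 0.11764706, 0.17647059, giving 1−D = 0.86985775 (working shown to 8 dp, full precision carried).
Site B: N=218, proportions 0.17889908, 0.13761468, 0.16972477, 0.12385321, 0.18348624, 0.11009174, 0.09633028, giving 1−D = 0.84984429.
Difference = |0.86985775 − 0.84984429| = 0.02001346, i.e. 0.02 to 2 decimal places.

0.02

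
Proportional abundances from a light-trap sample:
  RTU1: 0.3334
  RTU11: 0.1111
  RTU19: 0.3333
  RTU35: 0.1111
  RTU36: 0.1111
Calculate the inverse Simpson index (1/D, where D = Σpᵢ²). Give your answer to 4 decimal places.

D = 0.3334² + 0.1111² + 0.3333² + 0.1111² + 0.1111² = 0.11115556 + 0.01234321 + 0.11108889 + 0.01234321 + 0.01234321 = 0.25927408 (working shown to 8 dp, full precision carried).
So 1/D = 3.856922, i.e. 3.8569 to 4 decimal places.

3.8569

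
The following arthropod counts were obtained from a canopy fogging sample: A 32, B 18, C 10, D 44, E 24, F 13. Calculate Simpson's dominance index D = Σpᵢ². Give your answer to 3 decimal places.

Total N = 32+18+10+44+24+13 = 141, so the proportions are 0.22695, 0.12766, 0.07092, 0.31206, 0.17021, 0.0922 (working shown to 5 dp, full precision carried).
D = 0.22695² + 0.12766² + 0.07092² + 0.31206² + 0.17021² + 0.0922² = 0.05151 + 0.01630 + 0.00503 + 0.09738 + 0.02897 + 0.00850 = 0.20769.
To 3 decimal places, D = 0.208.

0.208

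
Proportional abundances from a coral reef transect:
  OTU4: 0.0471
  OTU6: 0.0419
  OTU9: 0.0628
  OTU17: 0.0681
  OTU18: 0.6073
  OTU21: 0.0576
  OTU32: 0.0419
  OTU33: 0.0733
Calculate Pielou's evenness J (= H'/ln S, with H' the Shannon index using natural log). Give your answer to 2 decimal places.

0.69

H' = −Σ pᵢ ln pᵢ = −((-0.1439) + (-0.1329) + (-0.1738) + (-0.1830) + (-0.3029) + (-0.1644) + (-0.1329) + (-0.1915)) = 1.4254 (working shown to 4 dp, full precision carried).
With S = 8 species, ln S = 2.0794, so J = 1.4254/2.0794 = 0.6855, i.e. 0.69 to 2 decimal places.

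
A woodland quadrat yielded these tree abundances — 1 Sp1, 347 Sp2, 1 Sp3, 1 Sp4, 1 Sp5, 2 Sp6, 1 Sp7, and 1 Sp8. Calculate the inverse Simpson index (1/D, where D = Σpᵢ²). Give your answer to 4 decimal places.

1.0466

Total N = 1+347+1+1+1+2+1+1 = 355, so the proportions are 0.0028169, 0.9774648, 0.0028169, 0.0028169, 0.0028169, 0.0056338, 0.0028169, 0.0028169 (working shown to 7 dp, full precision carried).
D = 0.0028169² + 0.9774648² + 0.0028169² + 0.0028169² + 0.0028169² + 0.0056338² + 0.0028169² + 0.0028169² = 0.0000079 + 0.9554374 + 0.0000079 + 0.0000079 + 0.0000079 + 0.0000317 + 0.0000079 + 0.0000079 = 0.9555168.
So 1/D = 1.046554, i.e. 1.0466 to 4 decimal places.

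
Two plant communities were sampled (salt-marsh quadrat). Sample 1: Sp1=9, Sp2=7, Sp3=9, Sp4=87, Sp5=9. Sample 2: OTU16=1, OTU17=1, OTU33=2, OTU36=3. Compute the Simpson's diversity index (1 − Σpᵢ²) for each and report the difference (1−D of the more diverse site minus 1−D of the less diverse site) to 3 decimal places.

0.231

Sample 1: N=121, proportions 0.07438017, 0.05785124, 0.07438017, 0.71900826, 0.07438017, giving 1−D = 0.46308312 (working shown to 8 dp, full precision carried).
Sample 2: N=7, proportions 0.14285714, 0.14285714, 0.28571429, 0.42857143, giving 1−D = 0.69387755.
Difference = |0.46308312 − 0.69387755| = 0.23079443, i.e. 0.231 to 3 decimal places.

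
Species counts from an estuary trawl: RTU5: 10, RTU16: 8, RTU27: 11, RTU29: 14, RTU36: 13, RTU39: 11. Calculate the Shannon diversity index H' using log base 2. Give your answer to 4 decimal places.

Total N = 10+8+11+14+13+11 = 67, so the proportions are 0.149254, 0.119403, 0.164179, 0.208955, 0.19403, 0.164179 (working shown to 6 dp, full precision carried).
Each pᵢ log₂ pᵢ term: 0.149254×(-2.744161)=-0.409576, 0.119403×(-3.066089)=-0.366100, 0.164179×(-2.606658)=-0.427959, 0.208955×(-2.258734)=-0.471974, 0.19403×(-2.365649)=-0.459007, 0.164179×(-2.606658)=-0.427959.
Sum = -2.562575, so H' = 2.5626.

2.5626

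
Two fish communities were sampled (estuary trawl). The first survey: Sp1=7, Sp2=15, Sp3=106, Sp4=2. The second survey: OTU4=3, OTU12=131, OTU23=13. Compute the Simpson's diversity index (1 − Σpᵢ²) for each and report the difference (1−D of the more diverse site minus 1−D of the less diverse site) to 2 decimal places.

0.12

The first survey: N=130, proportions 0.0538, 0.1154, 0.8154, 0.0154, giving 1−D = 0.3187 (working shown to 4 dp, full precision carried).
The second survey: N=147, proportions 0.0204, 0.8912, 0.0884, giving 1−D = 0.1976.
Difference = |0.3187 − 0.1976| = 0.1211, i.e. 0.12 to 2 decimal places.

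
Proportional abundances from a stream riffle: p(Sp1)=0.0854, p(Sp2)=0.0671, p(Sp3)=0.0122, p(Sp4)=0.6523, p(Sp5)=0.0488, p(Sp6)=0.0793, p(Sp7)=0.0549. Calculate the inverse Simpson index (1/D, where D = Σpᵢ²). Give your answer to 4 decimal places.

D = 0.0854² + 0.0671² + 0.0122² + 0.6523² + 0.0488² + 0.0793² + 0.0549² = 0.0072932 + 0.0045024 + 0.0001488 + 0.4254953 + 0.0023814 + 0.0062885 + 0.0030140 = 0.4491236 (working shown to 7 dp, full precision carried).
So 1/D = 2.226558, i.e. 2.2266 to 4 decimal places.

2.2266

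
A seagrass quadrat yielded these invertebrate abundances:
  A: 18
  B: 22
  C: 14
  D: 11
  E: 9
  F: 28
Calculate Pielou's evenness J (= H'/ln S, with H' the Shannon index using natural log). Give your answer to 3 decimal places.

0.959

Total N = 18+22+14+11+9+28 = 102, so the proportions are 0.17647, 0.21569, 0.13725, 0.10784, 0.08824, 0.27451 (working shown to 5 dp, full precision carried).
H' = −Σ pᵢ ln pᵢ = −((-0.30611) + (-0.33085) + (-0.27258) + (-0.24018) + (-0.21421) + (-0.35488)) = 1.71880.
With S = 6 species, ln S = 1.79176, so J = 1.71880/1.79176 = 0.95928, i.e. 0.959 to 3 decimal places.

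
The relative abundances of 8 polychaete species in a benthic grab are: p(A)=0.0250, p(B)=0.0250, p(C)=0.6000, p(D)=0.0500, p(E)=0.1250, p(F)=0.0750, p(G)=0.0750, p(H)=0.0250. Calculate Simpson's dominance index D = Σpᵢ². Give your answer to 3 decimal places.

0.391

D = 0.025² + 0.025² + 0.6² + 0.05² + 0.125² + 0.075² + 0.075² + 0.025² = 0.00063 + 0.00063 + 0.36000 + 0.00250 + 0.01562 + 0.00562 + 0.00562 + 0.00063 = 0.39125 (working shown to 5 dp, full precision carried).
To 3 decimal places, D = 0.391.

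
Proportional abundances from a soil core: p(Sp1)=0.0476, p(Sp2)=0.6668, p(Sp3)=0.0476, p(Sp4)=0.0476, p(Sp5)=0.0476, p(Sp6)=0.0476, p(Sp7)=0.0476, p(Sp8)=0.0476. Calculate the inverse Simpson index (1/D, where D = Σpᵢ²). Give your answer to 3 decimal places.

D = 0.0476² + 0.6668² + 0.0476² + 0.0476² + 0.0476² + 0.0476² + 0.0476² + 0.0476² = 0.002266 + 0.444622 + 0.002266 + 0.002266 + 0.002266 + 0.002266 + 0.002266 + 0.002266 = 0.460483 (working shown to 6 dp, full precision carried).
So 1/D = 2.17163, i.e. 2.172 to 3 decimal places.

2.172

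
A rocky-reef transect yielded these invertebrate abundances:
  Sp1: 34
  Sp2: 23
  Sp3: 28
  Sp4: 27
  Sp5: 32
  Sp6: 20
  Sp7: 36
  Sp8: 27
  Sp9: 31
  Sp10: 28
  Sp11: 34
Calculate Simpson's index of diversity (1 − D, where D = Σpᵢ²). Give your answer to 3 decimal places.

Total N = 34+23+28+27+32+20+36+27+31+28+34 = 320, so the proportions are 0.10625, 0.07187, 0.0875, 0.08438, 0.1, 0.0625, 0.1125, 0.08438, 0.09688, 0.0875, 0.10625 (working shown to 5 dp, full precision carried).
D = 0.10625² + 0.07187² + 0.0875² + 0.08438² + 0.1² + 0.0625² + 0.1125² + 0.08438² + 0.09688² + 0.0875² + 0.10625² = 0.01129 + 0.00517 + 0.00766 + 0.00712 + 0.01000 + 0.00391 + 0.01266 + 0.00712 + 0.00938 + 0.00766 + 0.01129 = 0.09324.
So 1 − D = 0.90676, i.e. 0.907 to 3 decimal places.

0.907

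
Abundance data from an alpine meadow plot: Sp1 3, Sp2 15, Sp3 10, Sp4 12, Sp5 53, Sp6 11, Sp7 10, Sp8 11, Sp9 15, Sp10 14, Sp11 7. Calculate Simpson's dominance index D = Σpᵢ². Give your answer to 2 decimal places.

Total N = 3+15+10+12+53+11+10+11+15+14+7 = 161, so the proportions are 0.0186, 0.0932, 0.0621, 0.0745, 0.3292, 0.0683, 0.0621, 0.0683, 0.0932, 0.087, 0.0435 (working shown to 4 dp, full precision carried).
D = 0.0186² + 0.0932² + 0.0621² + 0.0745² + 0.3292² + 0.0683² + 0.0621² + 0.0683² + 0.0932² + 0.087² + 0.0435² = 0.0003 + 0.0087 + 0.0039 + 0.0056 + 0.1084 + 0.0047 + 0.0039 + 0.0047 + 0.0087 + 0.0076 + 0.0019 = 0.1581.
To 2 decimal places, D = 0.16.

0.16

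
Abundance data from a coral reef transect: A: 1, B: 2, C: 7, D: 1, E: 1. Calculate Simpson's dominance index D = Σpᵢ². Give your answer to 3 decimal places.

0.389

Total N = 1+2+7+1+1 = 12, so the proportions are 0.08333, 0.16667, 0.58333, 0.08333, 0.08333 (working shown to 5 dp, full precision carried).
D = 0.08333² + 0.16667² + 0.58333² + 0.08333² + 0.08333² = 0.00694 + 0.02778 + 0.34028 + 0.00694 + 0.00694 = 0.38889.
To 3 decimal places, D = 0.389.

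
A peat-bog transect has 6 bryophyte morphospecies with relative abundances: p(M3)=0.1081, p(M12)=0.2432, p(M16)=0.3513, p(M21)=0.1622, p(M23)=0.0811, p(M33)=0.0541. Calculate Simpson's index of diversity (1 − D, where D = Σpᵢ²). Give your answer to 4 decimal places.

D = 0.1081² + 0.2432² + 0.3513² + 0.1622² + 0.0811² + 0.0541² = 0.011686 + 0.059146 + 0.123412 + 0.026309 + 0.006577 + 0.002927 = 0.230056 (working shown to 6 dp, full precision carried).
So 1 − D = 0.769944, i.e. 0.7699 to 4 decimal places.

0.7699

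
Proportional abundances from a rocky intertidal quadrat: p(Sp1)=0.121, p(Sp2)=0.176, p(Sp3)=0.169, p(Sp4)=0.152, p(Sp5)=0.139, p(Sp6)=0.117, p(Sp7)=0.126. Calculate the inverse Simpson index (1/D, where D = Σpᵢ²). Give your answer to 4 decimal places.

6.8414

D = 0.121² + 0.176² + 0.169² + 0.152² + 0.139² + 0.117² + 0.126² = 0.01464100 + 0.03097600 + 0.02856100 + 0.02310400 + 0.01932100 + 0.01368900 + 0.01587600 = 0.14616800 (working shown to 8 dp, full precision carried).
So 1/D = 6.841443, i.e. 6.8414 to 4 decimal places.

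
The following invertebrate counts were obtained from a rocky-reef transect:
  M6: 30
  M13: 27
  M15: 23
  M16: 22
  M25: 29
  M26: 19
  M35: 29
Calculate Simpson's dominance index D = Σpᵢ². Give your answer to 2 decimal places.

Total N = 30+27+23+22+29+19+29 = 179, so the proportions are 0.1676, 0.1508, 0.1285, 0.1229, 0.162, 0.1061, 0.162 (working shown to 4 dp, full precision carried).
D = 0.1676² + 0.1508² + 0.1285² + 0.1229² + 0.162² + 0.1061² + 0.162² = 0.0281 + 0.0228 + 0.0165 + 0.0151 + 0.0262 + 0.0113 + 0.0262 = 0.1462.
To 2 decimal places, D = 0.15.

0.15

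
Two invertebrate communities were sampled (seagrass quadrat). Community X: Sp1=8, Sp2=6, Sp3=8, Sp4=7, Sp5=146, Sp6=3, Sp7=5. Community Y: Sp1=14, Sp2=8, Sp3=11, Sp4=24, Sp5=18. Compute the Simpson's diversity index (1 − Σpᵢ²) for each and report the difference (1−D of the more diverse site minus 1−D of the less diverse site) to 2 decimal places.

Community X: N=183, proportions 0.04372, 0.03279, 0.04372, 0.03825, 0.79781, 0.01639, 0.02732, giving 1−D = 0.35612 (working shown to 5 dp, full precision carried).
Community Y: N=75, proportions 0.18667, 0.10667, 0.14667, 0.32, 0.24, giving 1−D = 0.77227.
Difference = |0.35612 − 0.77227| = 0.41615, i.e. 0.42 to 2 decimal places.

0.42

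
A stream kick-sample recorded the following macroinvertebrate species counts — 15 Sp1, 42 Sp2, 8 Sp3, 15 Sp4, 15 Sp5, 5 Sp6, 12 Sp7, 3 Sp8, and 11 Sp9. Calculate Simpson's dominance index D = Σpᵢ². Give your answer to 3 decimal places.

0.176

Total N = 15+42+8+15+15+5+12+3+11 = 126, so the proportions are 0.11905, 0.33333, 0.06349, 0.11905, 0.11905, 0.03968, 0.09524, 0.02381, 0.0873 (working shown to 5 dp, full precision carried).
D = 0.11905² + 0.33333² + 0.06349² + 0.11905² + 0.11905² + 0.03968² + 0.09524² + 0.02381² + 0.0873² = 0.01417 + 0.11111 + 0.00403 + 0.01417 + 0.01417 + 0.00157 + 0.00907 + 0.00057 + 0.00762 = 0.17649.
To 3 decimal places, D = 0.176.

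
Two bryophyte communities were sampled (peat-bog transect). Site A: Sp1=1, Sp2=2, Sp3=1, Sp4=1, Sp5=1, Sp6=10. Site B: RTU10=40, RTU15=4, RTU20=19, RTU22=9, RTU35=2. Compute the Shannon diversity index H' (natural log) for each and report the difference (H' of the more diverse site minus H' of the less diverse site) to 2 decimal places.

Site A: N=16, proportions 0.0625, 0.125, 0.0625, 0.0625, 0.0625, 0.625, giving H' = 1.24683 (working shown to 5 dp, full precision carried).
Site B: N=74, proportions 0.54054, 0.05405, 0.25676, 0.12162, 0.02703, giving H' = 1.19317.
Difference = |1.24683 − 1.19317| = 0.05366, i.e. 0.05 to 2 decimal places.

0.05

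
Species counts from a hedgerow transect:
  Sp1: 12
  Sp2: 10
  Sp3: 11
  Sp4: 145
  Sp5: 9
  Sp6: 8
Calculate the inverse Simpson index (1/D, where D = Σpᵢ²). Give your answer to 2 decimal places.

1.77

Total N = 12+10+11+145+9+8 = 195, so the proportions are 0.06154, 0.05128, 0.05641, 0.74359, 0.04615, 0.04103 (working shown to 5 dp, full precision carried).
D = 0.06154² + 0.05128² + 0.05641² + 0.74359² + 0.04615² + 0.04103² = 0.00379 + 0.00263 + 0.00318 + 0.55293 + 0.00213 + 0.00168 = 0.56634.
So 1/D = 1.7657, i.e. 1.77 to 2 decimal places.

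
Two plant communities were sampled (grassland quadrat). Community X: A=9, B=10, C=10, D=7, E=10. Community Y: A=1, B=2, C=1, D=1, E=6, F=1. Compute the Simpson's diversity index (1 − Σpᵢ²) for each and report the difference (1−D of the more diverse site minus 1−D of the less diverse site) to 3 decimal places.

Community X: N=46, proportions 0.195652, 0.217391, 0.217391, 0.152174, 0.217391, giving 1−D = 0.796786 (working shown to 6 dp, full precision carried).
Community Y: N=12, proportions 0.083333, 0.166667, 0.083333, 0.083333, 0.5, 0.083333, giving 1−D = 0.694444.
Difference = |0.796786 − 0.694444| = 0.102342, i.e. 0.102 to 3 decimal places.

0.102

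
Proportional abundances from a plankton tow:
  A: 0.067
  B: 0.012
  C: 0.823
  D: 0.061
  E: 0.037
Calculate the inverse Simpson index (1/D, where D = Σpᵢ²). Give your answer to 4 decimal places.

1.4555

D = 0.067² + 0.012² + 0.823² + 0.061² + 0.037² = 0.0044890 + 0.0001440 + 0.6773290 + 0.0037210 + 0.0013690 = 0.6870520 (working shown to 7 dp, full precision carried).
So 1/D = 1.455494, i.e. 1.4555 to 4 decimal places.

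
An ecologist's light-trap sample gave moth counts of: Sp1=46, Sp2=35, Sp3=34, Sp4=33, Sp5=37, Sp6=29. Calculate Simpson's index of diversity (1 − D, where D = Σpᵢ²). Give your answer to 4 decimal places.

0.8298

Total N = 46+35+34+33+37+29 = 214, so the proportions are 0.214953, 0.163551, 0.158879, 0.154206, 0.172897, 0.135514 (working shown to 6 dp, full precision carried).
D = 0.214953² + 0.163551² + 0.158879² + 0.154206² + 0.172897² + 0.135514² = 0.046205 + 0.026749 + 0.025242 + 0.023779 + 0.029893 + 0.018364 = 0.170233.
So 1 − D = 0.829767, i.e. 0.8298 to 4 decimal places.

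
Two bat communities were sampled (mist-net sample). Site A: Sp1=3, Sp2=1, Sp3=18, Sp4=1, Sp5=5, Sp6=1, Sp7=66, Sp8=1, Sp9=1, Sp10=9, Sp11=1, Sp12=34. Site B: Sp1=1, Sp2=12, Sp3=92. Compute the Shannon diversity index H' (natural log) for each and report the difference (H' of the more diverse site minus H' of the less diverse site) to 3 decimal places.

Site A: N=141, proportions 0.021277, 0.007092, 0.12766, 0.007092, 0.035461, 0.007092, 0.468085, 0.007092, 0.007092, 0.06383, 0.007092, 0.241135, giving H' = 1.547638 (working shown to 6 dp, full precision carried).
Site B: N=105, proportions 0.009524, 0.114286, 0.87619, giving H' = 0.408023.
Difference = |1.547638 − 0.408023| = 1.139615, i.e. 1.140 to 3 decimal places.

1.140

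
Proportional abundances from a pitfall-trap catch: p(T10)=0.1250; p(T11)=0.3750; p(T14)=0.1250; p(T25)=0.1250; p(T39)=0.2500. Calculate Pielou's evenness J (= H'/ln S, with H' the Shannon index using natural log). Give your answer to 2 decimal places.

H' = −Σ pᵢ ln pᵢ = −((-0.2599) + (-0.3678) + (-0.2599) + (-0.2599) + (-0.3466)) = 1.4942 (working shown to 4 dp, full precision carried).
With S = 5 species, ln S = 1.6094, so J = 1.4942/1.6094 = 0.9284, i.e. 0.93 to 2 decimal places.

0.93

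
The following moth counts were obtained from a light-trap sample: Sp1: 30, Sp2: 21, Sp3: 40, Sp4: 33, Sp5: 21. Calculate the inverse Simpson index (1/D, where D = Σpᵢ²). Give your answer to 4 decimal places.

4.7025

Total N = 30+21+40+33+21 = 145, so the proportions are 0.20689655, 0.14482759, 0.27586207, 0.22758621, 0.14482759 (working shown to 8 dp, full precision carried).
D = 0.20689655² + 0.14482759² + 0.27586207² + 0.22758621² + 0.14482759² = 0.04280618 + 0.02097503 + 0.07609988 + 0.05179548 + 0.02097503 = 0.21265161.
So 1/D = 4.702527, i.e. 4.7025 to 4 decimal places.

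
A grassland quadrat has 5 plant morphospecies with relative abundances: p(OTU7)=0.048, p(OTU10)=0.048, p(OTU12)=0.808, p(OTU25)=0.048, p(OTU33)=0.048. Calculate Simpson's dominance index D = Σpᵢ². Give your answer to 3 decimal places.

0.662

D = 0.048² + 0.048² + 0.808² + 0.048² + 0.048² = 0.00230 + 0.00230 + 0.65286 + 0.00230 + 0.00230 = 0.66208 (working shown to 5 dp, full precision carried).
To 3 decimal places, D = 0.662.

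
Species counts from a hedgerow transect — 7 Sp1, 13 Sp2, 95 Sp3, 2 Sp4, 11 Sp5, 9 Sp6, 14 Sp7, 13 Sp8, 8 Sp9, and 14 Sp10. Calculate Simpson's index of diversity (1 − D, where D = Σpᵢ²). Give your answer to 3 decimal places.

0.709

Total N = 7+13+95+2+11+9+14+13+8+14 = 186, so the proportions are 0.03763, 0.06989, 0.51075, 0.01075, 0.05914, 0.04839, 0.07527, 0.06989, 0.04301, 0.07527 (working shown to 5 dp, full precision carried).
D = 0.03763² + 0.06989² + 0.51075² + 0.01075² + 0.05914² + 0.04839² + 0.07527² + 0.06989² + 0.04301² + 0.07527² = 0.00142 + 0.00488 + 0.26087 + 0.00012 + 0.00350 + 0.00234 + 0.00567 + 0.00488 + 0.00185 + 0.00567 = 0.29119.
So 1 − D = 0.70881, i.e. 0.709 to 3 decimal places.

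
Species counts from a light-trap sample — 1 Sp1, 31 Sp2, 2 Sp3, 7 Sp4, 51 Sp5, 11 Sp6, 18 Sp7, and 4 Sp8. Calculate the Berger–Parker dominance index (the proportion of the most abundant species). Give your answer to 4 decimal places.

0.4080

Total N = 1+31+2+7+51+11+18+4 = 125, so the proportions are 0.008, 0.248, 0.016, 0.056, 0.408, 0.088, 0.144, 0.032 (working shown to 6 dp, full precision carried).
The largest proportion is 0.408, i.e. d = 0.4080 to 4 decimal places.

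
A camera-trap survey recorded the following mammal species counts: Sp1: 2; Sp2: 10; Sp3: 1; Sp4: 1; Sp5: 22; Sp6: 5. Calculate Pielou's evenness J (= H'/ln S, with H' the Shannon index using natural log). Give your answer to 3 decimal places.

0.705

Total N = 2+10+1+1+22+5 = 41, so the proportions are 0.04878, 0.2439, 0.02439, 0.02439, 0.53659, 0.12195 (working shown to 5 dp, full precision carried).
H' = −Σ pᵢ ln pᵢ = −((-0.14734) + (-0.34414) + (-0.09057) + (-0.09057) + (-0.33404) + (-0.25660)) = 1.26327.
With S = 6 species, ln S = 1.79176, so J = 1.26327/1.79176 = 0.70505, i.e. 0.705 to 3 decimal places.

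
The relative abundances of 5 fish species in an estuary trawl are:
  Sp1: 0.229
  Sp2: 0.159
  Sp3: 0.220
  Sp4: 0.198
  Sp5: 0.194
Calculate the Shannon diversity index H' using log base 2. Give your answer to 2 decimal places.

Each pᵢ log₂ pᵢ term (working shown to 4 dp, full precision carried): 0.229×(-2.1266)=-0.4870, 0.159×(-2.6529)=-0.4218, 0.22×(-2.1844)=-0.4806, 0.198×(-2.3364)=-0.4626, 0.194×(-2.3659)=-0.4590.
Sum = -2.3110, so H' = 2.31.

2.31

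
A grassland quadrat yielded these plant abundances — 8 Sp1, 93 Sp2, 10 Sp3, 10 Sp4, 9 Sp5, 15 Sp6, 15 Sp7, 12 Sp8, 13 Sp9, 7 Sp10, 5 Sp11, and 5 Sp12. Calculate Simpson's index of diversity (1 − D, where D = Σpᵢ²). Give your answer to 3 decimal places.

0.758

Total N = 8+93+10+10+9+15+15+12+13+7+5+5 = 202, so the proportions are 0.0396, 0.4604, 0.0495, 0.0495, 0.04455, 0.07426, 0.07426, 0.05941, 0.06436, 0.03465, 0.02475, 0.02475 (working shown to 5 dp, full precision carried).
D = 0.0396² + 0.4604² + 0.0495² + 0.0495² + 0.04455² + 0.07426² + 0.07426² + 0.05941² + 0.06436² + 0.03465² + 0.02475² + 0.02475² = 0.00157 + 0.21196 + 0.00245 + 0.00245 + 0.00199 + 0.00551 + 0.00551 + 0.00353 + 0.00414 + 0.00120 + 0.00061 + 0.00061 = 0.24154.
So 1 − D = 0.75846, i.e. 0.758 to 3 decimal places.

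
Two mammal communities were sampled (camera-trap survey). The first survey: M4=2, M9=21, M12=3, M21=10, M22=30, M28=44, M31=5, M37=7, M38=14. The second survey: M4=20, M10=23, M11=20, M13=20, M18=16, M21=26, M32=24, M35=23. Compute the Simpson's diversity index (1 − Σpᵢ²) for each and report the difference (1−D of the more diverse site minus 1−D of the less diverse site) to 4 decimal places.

The first survey: N=136, proportions 0.014706, 0.154412, 0.022059, 0.073529, 0.220588, 0.323529, 0.036765, 0.051471, 0.102941, giving 1−D = 0.802119 (working shown to 6 dp, full precision carried).
The second survey: N=172, proportions 0.116279, 0.133721, 0.116279, 0.116279, 0.093023, 0.151163, 0.139535, 0.133721, giving 1−D = 0.872701.
Difference = |0.802119 − 0.872701| = 0.070582, i.e. 0.0706 to 4 decimal places.

0.0706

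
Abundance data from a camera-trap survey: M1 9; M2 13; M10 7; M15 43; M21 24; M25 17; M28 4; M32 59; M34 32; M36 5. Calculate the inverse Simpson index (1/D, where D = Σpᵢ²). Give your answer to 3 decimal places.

Total N = 9+13+7+43+24+17+4+59+32+5 = 213, so the proportions are 0.0422535, 0.0610329, 0.0328638, 0.2018779, 0.1126761, 0.0798122, 0.0187793, 0.2769953, 0.1502347, 0.0234742 (working shown to 7 dp, full precision carried).
D = 0.0422535² + 0.0610329² + 0.0328638² + 0.2018779² + 0.1126761² + 0.0798122² + 0.0187793² + 0.2769953² + 0.1502347² + 0.0234742² = 0.0017854 + 0.0037250 + 0.0010800 + 0.0407547 + 0.0126959 + 0.0063700 + 0.0003527 + 0.0767264 + 0.0225705 + 0.0005510 = 0.1666116.
So 1/D = 6.00198, i.e. 6.002 to 3 decimal places.

6.002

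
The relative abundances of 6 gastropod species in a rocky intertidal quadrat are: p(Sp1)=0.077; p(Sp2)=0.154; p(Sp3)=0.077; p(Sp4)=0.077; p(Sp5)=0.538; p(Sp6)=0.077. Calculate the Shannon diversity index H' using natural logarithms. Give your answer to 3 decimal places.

1.411

Each pᵢ ln pᵢ term (working shown to 5 dp, full precision carried): 0.077×(-2.56395)=-0.19742, 0.154×(-1.87080)=-0.28810, 0.077×(-2.56395)=-0.19742, 0.077×(-2.56395)=-0.19742, 0.538×(-0.61990)=-0.33350, 0.077×(-2.56395)=-0.19742.
Sum = -1.41130, so H' = 1.411.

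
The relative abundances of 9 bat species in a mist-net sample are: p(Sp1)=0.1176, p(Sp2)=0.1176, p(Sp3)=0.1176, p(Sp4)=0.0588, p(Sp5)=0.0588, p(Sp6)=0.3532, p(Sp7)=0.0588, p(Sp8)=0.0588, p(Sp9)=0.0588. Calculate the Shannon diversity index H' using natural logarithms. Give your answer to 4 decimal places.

1.9558

Each pᵢ ln pᵢ term (working shown to 6 dp, full precision carried): 0.1176×(-2.140466)=-0.251719, 0.1176×(-2.140466)=-0.251719, 0.1176×(-2.140466)=-0.251719, 0.0588×(-2.833613)=-0.166616, 0.0588×(-2.833613)=-0.166616, 0.3532×(-1.040721)=-0.367583, 0.0588×(-2.833613)=-0.166616, 0.0588×(-2.833613)=-0.166616, 0.0588×(-2.833613)=-0.166616.
Sum = -1.955821, so H' = 1.9558.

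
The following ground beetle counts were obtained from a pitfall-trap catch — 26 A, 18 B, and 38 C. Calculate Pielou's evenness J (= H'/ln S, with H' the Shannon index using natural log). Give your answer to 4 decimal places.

0.9589

Total N = 26+18+38 = 82, so the proportions are 0.317073, 0.219512, 0.463415 (working shown to 6 dp, full precision carried).
H' = −Σ pᵢ ln pᵢ = −((-0.364197) + (-0.332857) + (-0.356428)) = 1.053482.
With S = 3 species, ln S = 1.098612, so J = 1.053482/1.098612 = 0.958920, i.e. 0.9589 to 4 decimal places.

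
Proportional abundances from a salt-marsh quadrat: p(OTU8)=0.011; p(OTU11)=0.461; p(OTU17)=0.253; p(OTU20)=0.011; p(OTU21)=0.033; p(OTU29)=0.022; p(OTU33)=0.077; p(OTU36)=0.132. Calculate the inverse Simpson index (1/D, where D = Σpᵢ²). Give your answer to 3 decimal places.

D = 0.011² + 0.461² + 0.253² + 0.011² + 0.033² + 0.022² + 0.077² + 0.132² = 0.0001210 + 0.2125210 + 0.0640090 + 0.0001210 + 0.0010890 + 0.0004840 + 0.0059290 + 0.0174240 = 0.3016980 (working shown to 7 dp, full precision carried).
So 1/D = 3.31457, i.e. 3.315 to 3 decimal places.

3.315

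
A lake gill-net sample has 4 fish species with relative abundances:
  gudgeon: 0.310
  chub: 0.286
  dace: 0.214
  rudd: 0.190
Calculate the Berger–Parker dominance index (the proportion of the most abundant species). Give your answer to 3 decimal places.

0.310

The largest proportion is 0.31, i.e. d = 0.310 to 3 decimal places.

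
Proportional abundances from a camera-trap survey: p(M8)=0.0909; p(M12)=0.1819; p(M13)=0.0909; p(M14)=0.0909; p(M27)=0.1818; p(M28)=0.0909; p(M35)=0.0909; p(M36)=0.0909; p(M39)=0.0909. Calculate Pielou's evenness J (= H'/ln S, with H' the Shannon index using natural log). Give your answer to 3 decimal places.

0.977

H' = −Σ pᵢ ln pᵢ = −((-0.21798) + (-0.31001) + (-0.21798) + (-0.21798) + (-0.30994) + (-0.21798) + (-0.21798) + (-0.21798) + (-0.21798)) = 2.14580 (working shown to 5 dp, full precision carried).
With S = 9 species, ln S = 2.19722, so J = 2.14580/2.19722 = 0.97659, i.e. 0.977 to 3 decimal places.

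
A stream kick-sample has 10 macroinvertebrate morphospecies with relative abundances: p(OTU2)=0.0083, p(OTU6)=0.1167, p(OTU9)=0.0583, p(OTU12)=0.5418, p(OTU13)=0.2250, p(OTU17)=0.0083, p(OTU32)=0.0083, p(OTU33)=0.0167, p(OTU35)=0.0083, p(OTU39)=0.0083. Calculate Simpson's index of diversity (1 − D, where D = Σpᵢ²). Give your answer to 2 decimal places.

0.64

D = 0.0083² + 0.1167² + 0.0583² + 0.5418² + 0.225² + 0.0083² + 0.0083² + 0.0167² + 0.0083² + 0.0083² = 0.0001 + 0.0136 + 0.0034 + 0.2935 + 0.0506 + 0.0001 + 0.0001 + 0.0003 + 0.0001 + 0.0001 = 0.3618 (working shown to 4 dp, full precision carried).
So 1 − D = 0.6382, i.e. 0.64 to 2 decimal places.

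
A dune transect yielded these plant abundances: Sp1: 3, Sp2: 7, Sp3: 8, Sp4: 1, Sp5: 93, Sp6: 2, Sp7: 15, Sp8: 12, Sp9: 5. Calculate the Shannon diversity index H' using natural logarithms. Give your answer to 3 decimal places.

1.320

Total N = 3+7+8+1+93+2+15+12+5 = 146, so the proportions are 0.02055, 0.04795, 0.05479, 0.00685, 0.63699, 0.0137, 0.10274, 0.08219, 0.03425 (working shown to 5 dp, full precision carried).
Each pᵢ ln pᵢ term: 0.02055×(-3.88499)=-0.07983, 0.04795×(-3.03770)=-0.14564, 0.05479×(-2.90417)=-0.15913, 0.00685×(-4.98361)=-0.03413, 0.63699×(-0.45101)=-0.28729, 0.0137×(-4.29046)=-0.05877, 0.10274×(-2.27556)=-0.23379, 0.08219×(-2.49870)=-0.20537, 0.03425×(-3.37417)=-0.11555.
Sum = -1.31951, so H' = 1.320.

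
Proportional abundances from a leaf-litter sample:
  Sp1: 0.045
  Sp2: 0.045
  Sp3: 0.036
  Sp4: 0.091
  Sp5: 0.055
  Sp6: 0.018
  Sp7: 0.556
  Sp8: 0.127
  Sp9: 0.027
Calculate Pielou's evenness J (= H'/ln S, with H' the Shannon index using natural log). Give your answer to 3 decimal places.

H' = −Σ pᵢ ln pᵢ = −((-0.13955) + (-0.13955) + (-0.11967) + (-0.21812) + (-0.15952) + (-0.07231) + (-0.32636) + (-0.26207) + (-0.09752)) = 1.53468 (working shown to 5 dp, full precision carried).
With S = 9 species, ln S = 2.19722, so J = 1.53468/2.19722 = 0.69846, i.e. 0.698 to 3 decimal places.

0.698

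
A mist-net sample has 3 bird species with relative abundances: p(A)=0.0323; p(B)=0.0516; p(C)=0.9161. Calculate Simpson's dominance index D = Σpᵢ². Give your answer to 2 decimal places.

D = 0.0323² + 0.0516² + 0.9161² = 0.0010 + 0.0027 + 0.8392 = 0.8429 (working shown to 4 dp, full precision carried).
To 2 decimal places, D = 0.84.

0.84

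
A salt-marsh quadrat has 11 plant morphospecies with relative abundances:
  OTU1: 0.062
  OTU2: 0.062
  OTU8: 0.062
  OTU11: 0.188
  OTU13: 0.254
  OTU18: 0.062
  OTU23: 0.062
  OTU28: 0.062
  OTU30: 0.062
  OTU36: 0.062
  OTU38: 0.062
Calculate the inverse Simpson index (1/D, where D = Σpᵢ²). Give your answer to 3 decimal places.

7.437

D = 0.062² + 0.062² + 0.062² + 0.188² + 0.254² + 0.062² + 0.062² + 0.062² + 0.062² + 0.062² + 0.062² = 0.0038440 + 0.0038440 + 0.0038440 + 0.0353440 + 0.0645160 + 0.0038440 + 0.0038440 + 0.0038440 + 0.0038440 + 0.0038440 + 0.0038440 = 0.1344560 (working shown to 7 dp, full precision carried).
So 1/D = 7.43738, i.e. 7.437 to 3 decimal places.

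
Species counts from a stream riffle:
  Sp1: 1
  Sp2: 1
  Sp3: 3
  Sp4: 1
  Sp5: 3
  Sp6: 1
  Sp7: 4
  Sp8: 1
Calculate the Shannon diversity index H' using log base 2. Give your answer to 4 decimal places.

Total N = 1+1+3+1+3+1+4+1 = 15, so the proportions are 0.066667, 0.066667, 0.2, 0.066667, 0.2, 0.066667, 0.266667, 0.066667 (working shown to 6 dp, full precision carried).
Each pᵢ log₂ pᵢ term: 0.066667×(-3.906891)=-0.260459, 0.066667×(-3.906891)=-0.260459, 0.2×(-2.321928)=-0.464386, 0.066667×(-3.906891)=-0.260459, 0.2×(-2.321928)=-0.464386, 0.066667×(-3.906891)=-0.260459, 0.266667×(-1.906891)=-0.508504, 0.066667×(-3.906891)=-0.260459.
Sum = -2.739572, so H' = 2.7396.

2.7396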